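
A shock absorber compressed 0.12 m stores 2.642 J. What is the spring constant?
k = 2·PE/x² = 2·2.642/(0.12)² = 366.9 N/m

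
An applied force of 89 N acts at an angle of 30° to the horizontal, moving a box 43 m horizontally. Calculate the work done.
W = F·d·cosθ = (89)(43)cos(30°) = 3314 J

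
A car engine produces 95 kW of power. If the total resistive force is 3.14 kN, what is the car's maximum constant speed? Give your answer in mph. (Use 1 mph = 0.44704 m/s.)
Convert to SI: F = 3140.0 N
P = Fv ⇒ v = P/F = 95000 W/3140.0 N = 30.2548 m/s = 67.68 mph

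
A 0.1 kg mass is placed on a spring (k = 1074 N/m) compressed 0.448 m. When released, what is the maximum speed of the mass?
½kx² = ½mv² ⇒ v = x√(k/m) = (0.448)√(1074/0.1) = 46.43 m/s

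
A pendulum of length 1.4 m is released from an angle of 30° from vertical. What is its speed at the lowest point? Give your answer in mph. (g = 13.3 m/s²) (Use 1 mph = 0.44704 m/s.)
h = L(1 − cosθ) = 1.4(1 − cos30°) = 0.187564 m
v = √(2gh) = √(2·13.3·0.187564) = 2.23365 m/s = 4.997 mph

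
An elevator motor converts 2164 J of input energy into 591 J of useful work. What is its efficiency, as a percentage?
η = W_out/W_in = 591/2164 = 27.31%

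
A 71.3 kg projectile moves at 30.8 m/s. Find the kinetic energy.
KE = ½mv² = ½(71.3)(30.8)² = 33820 J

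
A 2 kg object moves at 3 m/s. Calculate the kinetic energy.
KE = ½mv² = ½(2)(3)² = 9.0 J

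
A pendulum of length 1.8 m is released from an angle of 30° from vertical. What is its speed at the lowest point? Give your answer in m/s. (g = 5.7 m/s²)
h = L(1 − cosθ) = 1.8(1 − cos30°) = 0.241154 m
v = √(2gh) = √(2·5.7·0.241154) = 1.658 m/s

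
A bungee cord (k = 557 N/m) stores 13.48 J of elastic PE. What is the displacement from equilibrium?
x = √(2·PE/k) = √(2·13.48/557) = 0.22 m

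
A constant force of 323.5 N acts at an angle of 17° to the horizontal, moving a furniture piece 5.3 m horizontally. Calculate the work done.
W = F·d·cosθ = (323.5)(5.3)cos(17°) = 1640 J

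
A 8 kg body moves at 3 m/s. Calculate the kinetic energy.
KE = ½mv² = ½(8)(3)² = 36.0 J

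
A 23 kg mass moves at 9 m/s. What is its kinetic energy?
KE = ½mv² = ½(23)(9)² = 931.5 J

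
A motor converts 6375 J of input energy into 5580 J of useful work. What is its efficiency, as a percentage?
η = W_out/W_in = 5580/6375 = 87.53%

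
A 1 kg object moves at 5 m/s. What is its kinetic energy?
KE = ½mv² = ½(1)(5)² = 12.5 J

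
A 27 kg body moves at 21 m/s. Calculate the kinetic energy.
KE = ½mv² = ½(27)(21)² = 5953.5 J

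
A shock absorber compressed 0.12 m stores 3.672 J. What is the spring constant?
k = 2·PE/x² = 2·3.672/(0.12)² = 510.0 N/m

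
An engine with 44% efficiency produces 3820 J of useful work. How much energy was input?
W_in = W_out/η = 3820/0.44 = 8682 J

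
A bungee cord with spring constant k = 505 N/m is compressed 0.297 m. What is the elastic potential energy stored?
PE = ½kx² = ½(505)(0.297)² = 22.27 J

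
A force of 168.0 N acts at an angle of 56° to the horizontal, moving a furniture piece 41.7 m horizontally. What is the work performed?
W = F·d·cosθ = (168.0)(41.7)cos(56°) = 3917 J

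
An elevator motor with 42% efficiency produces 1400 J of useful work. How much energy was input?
W_in = W_out/η = 1400/0.42 = 3333 J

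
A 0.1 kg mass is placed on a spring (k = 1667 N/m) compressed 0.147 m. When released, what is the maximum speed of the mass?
½kx² = ½mv² ⇒ v = x√(k/m) = (0.147)√(1667/0.1) = 18.98 m/s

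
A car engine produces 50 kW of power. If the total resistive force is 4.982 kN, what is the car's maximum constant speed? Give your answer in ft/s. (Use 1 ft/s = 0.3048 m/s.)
Convert to SI: F = 4982.0 N
P = Fv ⇒ v = P/F = 50000 W/4982.0 N = 10.0361 m/s = 32.93 ft/s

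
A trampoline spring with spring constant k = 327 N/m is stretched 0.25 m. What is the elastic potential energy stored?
PE = ½kx² = ½(327)(0.25)² = 10.22 J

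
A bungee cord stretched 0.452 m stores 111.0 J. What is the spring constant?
k = 2·PE/x² = 2·111.0/(0.452)² = 1087 N/m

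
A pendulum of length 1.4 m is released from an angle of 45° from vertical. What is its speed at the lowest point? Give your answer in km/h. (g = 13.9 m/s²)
h = L(1 − cosθ) = 1.4(1 − cos45°) = 0.410051 m
v = √(2gh) = √(2·13.9·0.410051) = 3.3763 m/s = 12.15 km/h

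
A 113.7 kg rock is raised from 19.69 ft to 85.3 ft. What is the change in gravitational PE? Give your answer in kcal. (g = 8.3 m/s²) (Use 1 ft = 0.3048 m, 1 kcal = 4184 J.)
Convert to SI: m = 113.7 kg, Δh = 19.9979 m
ΔPE = mgΔh = (113.7)(8.3)(19.9979) = 18872.2 J = 4.511 kcal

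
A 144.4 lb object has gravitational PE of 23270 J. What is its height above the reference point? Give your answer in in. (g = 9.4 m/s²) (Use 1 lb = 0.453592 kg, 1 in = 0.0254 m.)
Convert to SI: m = 65.4987 kg, PE = 23270.0 J
h = PE/(mg) = 23270.0/(65.4987·9.4) = 37.7951 m = 1488 in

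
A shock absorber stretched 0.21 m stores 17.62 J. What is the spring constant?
k = 2·PE/x² = 2·17.62/(0.21)² = 799.1 N/m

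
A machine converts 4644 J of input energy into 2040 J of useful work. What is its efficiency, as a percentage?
η = W_out/W_in = 2040/4644 = 43.93%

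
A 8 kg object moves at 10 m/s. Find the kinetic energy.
KE = ½mv² = ½(8)(10)² = 400.0 J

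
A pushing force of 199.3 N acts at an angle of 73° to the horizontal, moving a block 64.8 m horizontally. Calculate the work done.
W = F·d·cosθ = (199.3)(64.8)cos(73°) = 3776 J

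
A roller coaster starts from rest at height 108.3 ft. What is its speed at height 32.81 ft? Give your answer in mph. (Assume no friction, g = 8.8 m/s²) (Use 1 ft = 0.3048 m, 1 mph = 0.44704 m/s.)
Convert to SI: h₁−h₂ = 23.0094 m
mgh₁ = mgh₂ + ½mv² ⇒ v = √(2g(h₁−h₂)) = √(2·8.8·23.0094) = 20.1237 m/s = 45.02 mph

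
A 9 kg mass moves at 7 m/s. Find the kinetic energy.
KE = ½mv² = ½(9)(7)² = 220.5 J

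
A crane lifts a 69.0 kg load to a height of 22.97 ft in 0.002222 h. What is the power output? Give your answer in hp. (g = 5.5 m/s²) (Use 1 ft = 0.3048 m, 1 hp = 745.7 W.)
Convert to SI: m = 69.0 kg, h = 7.00126 m, t = 7.9992 s
P = mgh/t = (69.0)(5.5)(7.00126)/7.9992 = 332.155 W = 0.4454 hp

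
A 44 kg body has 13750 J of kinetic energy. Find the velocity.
v = √(2·KE/m) = √(2·13750/44) = 25.0 m/s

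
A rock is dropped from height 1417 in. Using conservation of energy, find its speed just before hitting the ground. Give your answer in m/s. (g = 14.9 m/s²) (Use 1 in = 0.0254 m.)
Convert to SI: h = 35.9918 m
mgh = ½mv² ⇒ v = √(2gh) = √(2·14.9·35.9918) = 32.75 m/s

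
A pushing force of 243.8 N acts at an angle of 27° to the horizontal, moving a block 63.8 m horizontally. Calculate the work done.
W = F·d·cosθ = (243.8)(63.8)cos(27°) = 13860 J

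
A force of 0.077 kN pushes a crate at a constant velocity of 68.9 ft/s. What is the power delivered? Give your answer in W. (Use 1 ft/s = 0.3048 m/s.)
Convert to SI: F = 77.0 N, v = 21.0007 m/s
P = Fv = (77.0)(21.0007) = 1617 W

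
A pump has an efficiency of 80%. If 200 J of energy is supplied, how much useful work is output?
W_out = η·W_in = 0.8·200 = 160.0 J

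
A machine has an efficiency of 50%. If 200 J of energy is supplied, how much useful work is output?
W_out = η·W_in = 0.5·200 = 100.0 J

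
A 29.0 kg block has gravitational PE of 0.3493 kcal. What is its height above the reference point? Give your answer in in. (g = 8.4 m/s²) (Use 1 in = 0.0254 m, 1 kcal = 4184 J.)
Convert to SI: m = 29.0 kg, PE = 1461.47 J
h = PE/(mg) = 1461.47/(29.0·8.4) = 5.99947 m = 236.2 in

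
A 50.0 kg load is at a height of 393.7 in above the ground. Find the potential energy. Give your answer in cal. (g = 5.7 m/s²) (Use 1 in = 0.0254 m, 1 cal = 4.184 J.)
Convert to SI: m = 50.0 kg, h = 9.99998 m
PE = mgh = (50.0)(5.7)(9.99998) = 2849.99 J = 681.2 cal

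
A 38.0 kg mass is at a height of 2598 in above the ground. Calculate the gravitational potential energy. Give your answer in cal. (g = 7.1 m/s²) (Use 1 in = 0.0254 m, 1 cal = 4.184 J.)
Convert to SI: m = 38.0 kg, h = 65.9892 m
PE = mgh = (38.0)(7.1)(65.9892) = 17803.9 J = 4255 cal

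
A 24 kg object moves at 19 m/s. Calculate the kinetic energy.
KE = ½mv² = ½(24)(19)² = 4332.0 J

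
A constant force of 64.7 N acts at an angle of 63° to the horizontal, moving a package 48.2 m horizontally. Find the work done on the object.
W = F·d·cosθ = (64.7)(48.2)cos(63°) = 1416 J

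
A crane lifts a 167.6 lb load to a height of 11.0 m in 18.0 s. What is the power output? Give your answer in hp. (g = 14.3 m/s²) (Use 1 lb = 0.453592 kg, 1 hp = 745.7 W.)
Convert to SI: m = 76.022 kg, h = 11.0 m, t = 18.0 s
P = mgh/t = (76.022)(14.3)(11.0)/18.0 = 664.348 W = 0.8909 hp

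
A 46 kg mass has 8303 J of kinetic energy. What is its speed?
v = √(2·KE/m) = √(2·8303/46) = 19.0 m/s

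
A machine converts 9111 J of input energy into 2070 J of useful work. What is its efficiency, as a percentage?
η = W_out/W_in = 2070/9111 = 22.72%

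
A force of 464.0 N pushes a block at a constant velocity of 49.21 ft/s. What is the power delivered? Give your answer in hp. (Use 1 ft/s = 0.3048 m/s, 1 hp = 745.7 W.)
Convert to SI: F = 464.0 N, v = 14.9992 m/s
P = Fv = (464.0)(14.9992) = 6959.63 W = 9.333 hp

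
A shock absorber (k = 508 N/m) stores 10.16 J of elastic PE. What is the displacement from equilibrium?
x = √(2·PE/k) = √(2·10.16/508) = 0.2 m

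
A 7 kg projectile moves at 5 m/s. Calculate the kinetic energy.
KE = ½mv² = ½(7)(5)² = 87.5 J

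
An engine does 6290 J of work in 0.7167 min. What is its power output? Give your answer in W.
Convert to SI: W = 6290.0 J, t = 43.002 s
P = W/t = 6290.0/43.002 = 146.3 W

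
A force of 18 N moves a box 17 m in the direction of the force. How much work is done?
W = F·d = (18)(17) = 306.0 J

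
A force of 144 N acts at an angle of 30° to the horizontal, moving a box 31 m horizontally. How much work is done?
W = F·d·cosθ = (144)(31)cos(30°) = 3866 J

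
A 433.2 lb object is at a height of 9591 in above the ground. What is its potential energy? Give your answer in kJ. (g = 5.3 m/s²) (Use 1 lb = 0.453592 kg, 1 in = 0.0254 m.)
Convert to SI: m = 196.496 kg, h = 243.611 m
PE = mgh = (196.496)(5.3)(243.611) = 253704 J = 253.7 kJ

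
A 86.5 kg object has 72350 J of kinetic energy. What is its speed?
v = √(2·KE/m) = √(2·72350/86.5) = 40.9 m/s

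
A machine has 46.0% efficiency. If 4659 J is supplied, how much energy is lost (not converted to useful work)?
W_lost = W_in(1 − η) = 4659·(1 − 0.46) = 2516 J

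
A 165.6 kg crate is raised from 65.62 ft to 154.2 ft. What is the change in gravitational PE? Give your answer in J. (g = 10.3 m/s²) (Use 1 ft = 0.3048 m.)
Convert to SI: m = 165.6 kg, Δh = 26.9992 m
ΔPE = mgΔh = (165.6)(10.3)(26.9992) = 46050 J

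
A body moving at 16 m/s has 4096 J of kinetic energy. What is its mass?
m = 2·KE/v² = 2·4096/(16)² = 32.0 kg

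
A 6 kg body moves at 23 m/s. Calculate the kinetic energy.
KE = ½mv² = ½(6)(23)² = 1587.0 J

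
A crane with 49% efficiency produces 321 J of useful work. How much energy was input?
W_in = W_out/η = 321/0.49 = 655.1 J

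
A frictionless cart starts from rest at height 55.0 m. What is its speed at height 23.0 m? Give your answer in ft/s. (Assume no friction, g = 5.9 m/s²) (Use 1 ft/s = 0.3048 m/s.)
mgh₁ = mgh₂ + ½mv² ⇒ v = √(2g(h₁−h₂)) = √(2·5.9·32.0) = 19.4319 m/s = 63.75 ft/s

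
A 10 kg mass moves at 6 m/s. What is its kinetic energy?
KE = ½mv² = ½(10)(6)² = 180.0 J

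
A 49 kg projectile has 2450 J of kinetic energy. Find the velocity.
v = √(2·KE/m) = √(2·2450/49) = 10.0 m/s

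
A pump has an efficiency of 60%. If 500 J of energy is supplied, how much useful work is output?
W_out = η·W_in = 0.6·500 = 300.0 J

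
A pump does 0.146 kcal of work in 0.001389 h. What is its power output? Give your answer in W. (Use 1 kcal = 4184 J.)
Convert to SI: W = 610.864 J, t = 5.0004 s
P = W/t = 610.864/5.0004 = 122.2 W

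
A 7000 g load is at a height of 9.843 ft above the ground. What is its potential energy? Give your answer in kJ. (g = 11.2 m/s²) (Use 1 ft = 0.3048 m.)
Convert to SI: m = 7.0 kg, h = 3.00015 m
PE = mgh = (7.0)(11.2)(3.00015) = 235.211 J = 0.2352 kJ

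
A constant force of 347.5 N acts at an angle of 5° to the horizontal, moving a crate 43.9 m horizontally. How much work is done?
W = F·d·cosθ = (347.5)(43.9)cos(5°) = 15200 J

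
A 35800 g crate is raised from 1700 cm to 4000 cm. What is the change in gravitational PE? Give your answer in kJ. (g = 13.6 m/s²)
Convert to SI: m = 35.8 kg, Δh = 23.0 m
ΔPE = mgΔh = (35.8)(13.6)(23.0) = 11198.2 J = 11.2 kJ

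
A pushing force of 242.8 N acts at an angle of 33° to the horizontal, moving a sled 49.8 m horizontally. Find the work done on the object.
W = F·d·cosθ = (242.8)(49.8)cos(33°) = 10140 J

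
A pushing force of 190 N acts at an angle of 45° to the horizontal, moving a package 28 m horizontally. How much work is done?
W = F·d·cosθ = (190)(28)cos(45°) = 3762 J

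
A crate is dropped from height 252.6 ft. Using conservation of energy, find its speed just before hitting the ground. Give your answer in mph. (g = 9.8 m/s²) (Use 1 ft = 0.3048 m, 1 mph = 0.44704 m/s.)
Convert to SI: h = 76.9925 m
mgh = ½mv² ⇒ v = √(2gh) = √(2·9.8·76.9925) = 38.8465 m/s = 86.9 mph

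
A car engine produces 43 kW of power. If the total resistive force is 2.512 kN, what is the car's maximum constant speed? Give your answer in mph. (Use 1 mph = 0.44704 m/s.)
Convert to SI: F = 2512.0 N
P = Fv ⇒ v = P/F = 43000 W/2512.0 N = 17.1178 m/s = 38.29 mph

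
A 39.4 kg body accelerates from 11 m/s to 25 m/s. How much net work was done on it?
W = ΔKE = ½m(v₂² − v₁²) = ½(39.4)(25² − 11²) = 9928.8 J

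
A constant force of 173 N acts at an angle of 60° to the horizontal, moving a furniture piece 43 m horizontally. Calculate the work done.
W = F·d·cosθ = (173)(43)cos(60°) = 3720 J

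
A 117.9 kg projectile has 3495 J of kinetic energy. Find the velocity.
v = √(2·KE/m) = √(2·3495/117.9) = 7.7 m/s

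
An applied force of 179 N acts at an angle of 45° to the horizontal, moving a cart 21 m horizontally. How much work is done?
W = F·d·cosθ = (179)(21)cos(45°) = 2658 J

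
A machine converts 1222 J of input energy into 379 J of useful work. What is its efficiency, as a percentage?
η = W_out/W_in = 379/1222 = 31.01%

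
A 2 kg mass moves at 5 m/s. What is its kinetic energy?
KE = ½mv² = ½(2)(5)² = 25.0 J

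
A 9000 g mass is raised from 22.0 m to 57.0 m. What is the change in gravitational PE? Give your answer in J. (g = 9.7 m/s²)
Convert to SI: m = 9.0 kg, Δh = 35.0 m
ΔPE = mgΔh = (9.0)(9.7)(35.0) = 3056 J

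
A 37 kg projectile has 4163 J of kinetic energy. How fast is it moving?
v = √(2·KE/m) = √(2·4163/37) = 15.0 m/s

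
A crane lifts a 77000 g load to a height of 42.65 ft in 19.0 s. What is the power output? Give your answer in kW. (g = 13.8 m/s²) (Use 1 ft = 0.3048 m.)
Convert to SI: m = 77.0 kg, h = 12.9997 m, t = 19.0 s
P = mgh/t = (77.0)(13.8)(12.9997)/19.0 = 727.026 W = 0.727 kW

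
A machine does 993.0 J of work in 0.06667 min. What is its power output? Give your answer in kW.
Convert to SI: W = 993.0 J, t = 4.0002 s
P = W/t = 993.0/4.0002 = 248.238 W = 0.2482 kW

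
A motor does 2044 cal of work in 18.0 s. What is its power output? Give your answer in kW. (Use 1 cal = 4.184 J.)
Convert to SI: W = 8552.1 J, t = 18.0 s
P = W/t = 8552.1/18.0 = 475.116 W = 0.4751 kW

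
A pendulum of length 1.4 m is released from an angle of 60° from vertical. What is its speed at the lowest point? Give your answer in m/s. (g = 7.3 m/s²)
h = L(1 − cosθ) = 1.4(1 − cos60°) = 0.7 m
v = √(2gh) = √(2·7.3·0.7) = 3.197 m/s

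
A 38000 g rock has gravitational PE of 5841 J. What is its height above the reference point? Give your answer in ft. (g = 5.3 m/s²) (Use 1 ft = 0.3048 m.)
Convert to SI: m = 38.0 kg, PE = 5841.0 J
h = PE/(mg) = 5841.0/(38.0·5.3) = 29.002 m = 95.15 ft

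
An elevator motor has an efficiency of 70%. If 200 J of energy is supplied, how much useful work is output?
W_out = η·W_in = 0.7·200 = 140.0 J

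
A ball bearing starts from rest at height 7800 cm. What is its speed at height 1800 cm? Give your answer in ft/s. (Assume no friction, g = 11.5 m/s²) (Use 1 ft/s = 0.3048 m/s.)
Convert to SI: h₁−h₂ = 60.0 m
mgh₁ = mgh₂ + ½mv² ⇒ v = √(2g(h₁−h₂)) = √(2·11.5·60.0) = 37.1484 m/s = 121.9 ft/s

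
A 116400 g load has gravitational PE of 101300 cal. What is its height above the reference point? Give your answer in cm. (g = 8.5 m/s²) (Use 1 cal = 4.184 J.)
Convert to SI: m = 116.4 kg, PE = 423839 J
h = PE/(mg) = 423839/(116.4·8.5) = 428.38 m = 42840 cm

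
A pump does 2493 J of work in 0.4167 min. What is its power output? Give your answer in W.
Convert to SI: W = 2493.0 J, t = 25.002 s
P = W/t = 2493.0/25.002 = 99.71 W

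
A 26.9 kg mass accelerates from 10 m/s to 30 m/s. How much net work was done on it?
W = ΔKE = ½m(v₂² − v₁²) = ½(26.9)(30² − 10²) = 10760.0 J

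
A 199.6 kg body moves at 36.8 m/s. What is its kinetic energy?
KE = ½mv² = ½(199.6)(36.8)² = 135200 J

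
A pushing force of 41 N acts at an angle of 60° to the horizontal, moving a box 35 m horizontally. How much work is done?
W = F·d·cosθ = (41)(35)cos(60°) = 717.5 J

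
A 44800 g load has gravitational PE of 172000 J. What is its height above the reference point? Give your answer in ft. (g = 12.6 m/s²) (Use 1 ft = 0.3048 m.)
Convert to SI: m = 44.8 kg, PE = 172000 J
h = PE/(mg) = 172000/(44.8·12.6) = 304.705 m = 999.7 ft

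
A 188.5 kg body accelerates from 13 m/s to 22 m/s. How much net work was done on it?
W = ΔKE = ½m(v₂² − v₁²) = ½(188.5)(22² − 13²) = 29688.75 J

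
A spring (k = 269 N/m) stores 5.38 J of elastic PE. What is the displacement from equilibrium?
x = √(2·PE/k) = √(2·5.38/269) = 0.2 m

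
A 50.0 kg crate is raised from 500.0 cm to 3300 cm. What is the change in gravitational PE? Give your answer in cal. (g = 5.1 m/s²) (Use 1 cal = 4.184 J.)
Convert to SI: m = 50.0 kg, Δh = 28.0 m
ΔPE = mgΔh = (50.0)(5.1)(28.0) = 7140.0 J = 1707 cal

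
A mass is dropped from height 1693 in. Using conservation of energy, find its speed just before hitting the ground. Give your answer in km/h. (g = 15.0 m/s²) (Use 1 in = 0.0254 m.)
Convert to SI: h = 43.0022 m
mgh = ½mv² ⇒ v = √(2gh) = √(2·15.0·43.0022) = 35.9175 m/s = 129.3 km/h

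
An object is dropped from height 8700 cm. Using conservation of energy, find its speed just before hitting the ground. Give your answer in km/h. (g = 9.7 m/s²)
Convert to SI: h = 87.0 m
mgh = ½mv² ⇒ v = √(2gh) = √(2·9.7·87.0) = 41.0828 m/s = 147.9 km/h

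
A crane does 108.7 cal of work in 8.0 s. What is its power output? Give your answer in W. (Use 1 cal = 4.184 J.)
Convert to SI: W = 454.801 J, t = 8.0 s
P = W/t = 454.801/8.0 = 56.85 W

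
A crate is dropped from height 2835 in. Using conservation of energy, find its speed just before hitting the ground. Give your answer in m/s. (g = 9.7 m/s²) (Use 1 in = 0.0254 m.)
Convert to SI: h = 72.009 m
mgh = ½mv² ⇒ v = √(2gh) = √(2·9.7·72.009) = 37.38 m/s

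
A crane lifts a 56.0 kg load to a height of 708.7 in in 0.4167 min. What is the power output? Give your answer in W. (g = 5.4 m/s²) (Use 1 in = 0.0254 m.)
Convert to SI: m = 56.0 kg, h = 18.001 m, t = 25.002 s
P = mgh/t = (56.0)(5.4)(18.001)/25.002 = 217.7 W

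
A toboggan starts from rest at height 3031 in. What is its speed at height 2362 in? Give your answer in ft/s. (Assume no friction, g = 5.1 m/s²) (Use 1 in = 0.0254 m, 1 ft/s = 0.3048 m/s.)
Convert to SI: h₁−h₂ = 16.9926 m
mgh₁ = mgh₂ + ½mv² ⇒ v = √(2g(h₁−h₂)) = √(2·5.1·16.9926) = 13.1653 m/s = 43.19 ft/s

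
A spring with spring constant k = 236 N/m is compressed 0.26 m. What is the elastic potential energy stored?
PE = ½kx² = ½(236)(0.26)² = 7.977 J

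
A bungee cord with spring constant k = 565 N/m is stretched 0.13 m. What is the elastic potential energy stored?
PE = ½kx² = ½(565)(0.13)² = 4.774 J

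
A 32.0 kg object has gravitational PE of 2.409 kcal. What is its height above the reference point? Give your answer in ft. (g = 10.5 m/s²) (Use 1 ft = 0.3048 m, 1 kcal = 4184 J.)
Convert to SI: m = 32.0 kg, PE = 10079.3 J
h = PE/(mg) = 10079.3/(32.0·10.5) = 29.9978 m = 98.42 ft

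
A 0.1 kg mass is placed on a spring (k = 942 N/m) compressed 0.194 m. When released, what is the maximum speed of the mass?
½kx² = ½mv² ⇒ v = x√(k/m) = (0.194)√(942/0.1) = 18.83 m/s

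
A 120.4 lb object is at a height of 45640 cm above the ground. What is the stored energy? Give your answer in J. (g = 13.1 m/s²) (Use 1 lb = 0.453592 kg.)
Convert to SI: m = 54.6125 kg, h = 456.4 m
PE = mgh = (54.6125)(13.1)(456.4) = 326500 J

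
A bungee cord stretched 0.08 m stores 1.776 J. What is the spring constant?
k = 2·PE/x² = 2·1.776/(0.08)² = 555.0 N/m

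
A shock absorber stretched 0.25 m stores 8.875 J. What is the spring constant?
k = 2·PE/x² = 2·8.875/(0.25)² = 284.0 N/m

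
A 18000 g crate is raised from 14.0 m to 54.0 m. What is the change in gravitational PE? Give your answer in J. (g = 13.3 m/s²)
Convert to SI: m = 18.0 kg, Δh = 40.0 m
ΔPE = mgΔh = (18.0)(13.3)(40.0) = 9576 J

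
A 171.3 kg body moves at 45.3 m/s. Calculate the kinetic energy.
KE = ½mv² = ½(171.3)(45.3)² = 175800 J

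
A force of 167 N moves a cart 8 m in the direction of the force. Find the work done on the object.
W = F·d = (167)(8) = 1336 J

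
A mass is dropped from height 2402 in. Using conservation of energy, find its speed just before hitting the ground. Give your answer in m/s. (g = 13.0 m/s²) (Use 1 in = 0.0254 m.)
Convert to SI: h = 61.0108 m
mgh = ½mv² ⇒ v = √(2gh) = √(2·13.0·61.0108) = 39.83 m/s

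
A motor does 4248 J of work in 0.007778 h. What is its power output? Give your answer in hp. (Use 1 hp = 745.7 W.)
Convert to SI: W = 4248.0 J, t = 28.0008 s
P = W/t = 4248.0/28.0008 = 151.71 W = 0.2034 hp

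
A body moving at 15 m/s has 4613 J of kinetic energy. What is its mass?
m = 2·KE/v² = 2·4613/(15)² = 41.0 kg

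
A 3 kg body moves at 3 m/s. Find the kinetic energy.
KE = ½mv² = ½(3)(3)² = 13.5 J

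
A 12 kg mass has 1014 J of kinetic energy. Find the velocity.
v = √(2·KE/m) = √(2·1014/12) = 13.0 m/s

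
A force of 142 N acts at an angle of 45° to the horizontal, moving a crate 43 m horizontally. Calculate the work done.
W = F·d·cosθ = (142)(43)cos(45°) = 4318 J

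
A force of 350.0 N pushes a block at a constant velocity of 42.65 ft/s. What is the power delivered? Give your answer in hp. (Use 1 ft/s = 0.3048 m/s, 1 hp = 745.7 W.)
Convert to SI: F = 350.0 N, v = 12.9997 m/s
P = Fv = (350.0)(12.9997) = 4549.9 W = 6.102 hp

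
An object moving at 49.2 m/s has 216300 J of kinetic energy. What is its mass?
m = 2·KE/v² = 2·216300/(49.2)² = 178.7 kg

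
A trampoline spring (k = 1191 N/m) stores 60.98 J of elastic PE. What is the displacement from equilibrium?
x = √(2·PE/k) = √(2·60.98/1191) = 0.32 m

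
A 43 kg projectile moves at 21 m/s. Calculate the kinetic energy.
KE = ½mv² = ½(43)(21)² = 9481.5 J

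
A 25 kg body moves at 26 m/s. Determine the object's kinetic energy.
KE = ½mv² = ½(25)(26)² = 8450.0 J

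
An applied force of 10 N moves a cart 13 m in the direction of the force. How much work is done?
W = F·d = (10)(13) = 130.0 J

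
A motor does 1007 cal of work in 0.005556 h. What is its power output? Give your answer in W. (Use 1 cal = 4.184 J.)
Convert to SI: W = 4213.29 J, t = 20.0016 s
P = W/t = 4213.29/20.0016 = 210.6 W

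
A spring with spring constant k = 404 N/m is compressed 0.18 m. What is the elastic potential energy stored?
PE = ½kx² = ½(404)(0.18)² = 6.545 J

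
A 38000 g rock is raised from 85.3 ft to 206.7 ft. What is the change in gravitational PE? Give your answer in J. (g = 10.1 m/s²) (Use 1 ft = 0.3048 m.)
Convert to SI: m = 38.0 kg, Δh = 37.0027 m
ΔPE = mgΔh = (38.0)(10.1)(37.0027) = 14200 J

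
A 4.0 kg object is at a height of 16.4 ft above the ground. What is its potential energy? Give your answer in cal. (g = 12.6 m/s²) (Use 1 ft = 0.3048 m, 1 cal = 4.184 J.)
Convert to SI: m = 4.0 kg, h = 4.99872 m
PE = mgh = (4.0)(12.6)(4.99872) = 251.935 J = 60.21 cal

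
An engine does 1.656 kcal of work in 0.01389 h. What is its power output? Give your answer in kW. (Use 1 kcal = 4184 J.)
Convert to SI: W = 6928.7 J, t = 50.004 s
P = W/t = 6928.7/50.004 = 138.563 W = 0.1386 kW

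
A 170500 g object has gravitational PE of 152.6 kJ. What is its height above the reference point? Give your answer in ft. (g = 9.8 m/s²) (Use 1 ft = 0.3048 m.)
Convert to SI: m = 170.5 kg, PE = 152600 J
h = PE/(mg) = 152600/(170.5·9.8) = 91.328 m = 299.6 ft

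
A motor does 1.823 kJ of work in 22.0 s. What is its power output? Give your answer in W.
Convert to SI: W = 1823.0 J, t = 22.0 s
P = W/t = 1823.0/22.0 = 82.86 W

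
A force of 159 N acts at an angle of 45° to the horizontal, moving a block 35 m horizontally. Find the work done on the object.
W = F·d·cosθ = (159)(35)cos(45°) = 3935 J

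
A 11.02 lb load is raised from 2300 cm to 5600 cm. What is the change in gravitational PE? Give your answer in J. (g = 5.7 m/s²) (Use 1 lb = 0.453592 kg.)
Convert to SI: m = 4.99858 kg, Δh = 33.0 m
ΔPE = mgΔh = (4.99858)(5.7)(33.0) = 940.2 J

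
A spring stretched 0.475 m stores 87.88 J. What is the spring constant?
k = 2·PE/x² = 2·87.88/(0.475)² = 779.0 N/m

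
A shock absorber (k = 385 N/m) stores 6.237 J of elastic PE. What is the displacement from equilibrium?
x = √(2·PE/k) = √(2·6.237/385) = 0.18 m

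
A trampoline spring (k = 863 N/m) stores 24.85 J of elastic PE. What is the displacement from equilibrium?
x = √(2·PE/k) = √(2·24.85/863) = 0.24 m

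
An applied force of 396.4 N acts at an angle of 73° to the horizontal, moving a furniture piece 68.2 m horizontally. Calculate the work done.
W = F·d·cosθ = (396.4)(68.2)cos(73°) = 7904 J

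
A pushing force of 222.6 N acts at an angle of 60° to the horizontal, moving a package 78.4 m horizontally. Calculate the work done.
W = F·d·cosθ = (222.6)(78.4)cos(60°) = 8726 J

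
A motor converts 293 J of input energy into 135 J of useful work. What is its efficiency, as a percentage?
η = W_out/W_in = 135/293 = 46.08%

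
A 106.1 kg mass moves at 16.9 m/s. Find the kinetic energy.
KE = ½mv² = ½(106.1)(16.9)² = 15150 J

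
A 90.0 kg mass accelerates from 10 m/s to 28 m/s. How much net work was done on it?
W = ΔKE = ½m(v₂² − v₁²) = ½(90.0)(28² − 10²) = 30780.0 J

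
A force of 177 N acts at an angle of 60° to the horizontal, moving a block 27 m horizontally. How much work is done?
W = F·d·cosθ = (177)(27)cos(60°) = 2390 J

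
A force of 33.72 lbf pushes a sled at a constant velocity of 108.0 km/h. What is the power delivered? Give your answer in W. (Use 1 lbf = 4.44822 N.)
Convert to SI: F = 149.994 N, v = 30.0 m/s
P = Fv = (149.994)(30.0) = 4500 W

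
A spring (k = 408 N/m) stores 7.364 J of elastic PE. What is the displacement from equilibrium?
x = √(2·PE/k) = √(2·7.364/408) = 0.19 m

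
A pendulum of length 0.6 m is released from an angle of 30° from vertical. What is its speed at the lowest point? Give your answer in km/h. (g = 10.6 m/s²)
h = L(1 − cosθ) = 0.6(1 − cos30°) = 0.0803848 m
v = √(2gh) = √(2·10.6·0.0803848) = 1.30543 m/s = 4.7 km/h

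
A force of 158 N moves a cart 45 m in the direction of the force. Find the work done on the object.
W = F·d = (158)(45) = 7110 J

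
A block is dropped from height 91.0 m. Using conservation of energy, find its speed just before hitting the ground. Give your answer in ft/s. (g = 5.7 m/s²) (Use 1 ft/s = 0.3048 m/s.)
mgh = ½mv² ⇒ v = √(2gh) = √(2·5.7·91.0) = 32.2087 m/s = 105.7 ft/s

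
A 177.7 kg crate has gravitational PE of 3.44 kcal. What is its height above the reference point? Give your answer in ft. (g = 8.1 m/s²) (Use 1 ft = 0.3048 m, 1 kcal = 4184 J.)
Convert to SI: m = 177.7 kg, PE = 14393.0 J
h = PE/(mg) = 14393.0/(177.7·8.1) = 9.99949 m = 32.81 ft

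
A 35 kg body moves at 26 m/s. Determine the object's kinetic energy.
KE = ½mv² = ½(35)(26)² = 11830.0 J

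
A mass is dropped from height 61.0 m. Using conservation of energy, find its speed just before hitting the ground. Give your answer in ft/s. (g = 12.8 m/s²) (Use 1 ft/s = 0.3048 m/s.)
mgh = ½mv² ⇒ v = √(2gh) = √(2·12.8·61.0) = 39.5171 m/s = 129.6 ft/s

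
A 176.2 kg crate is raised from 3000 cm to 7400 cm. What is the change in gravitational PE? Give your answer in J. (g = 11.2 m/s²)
Convert to SI: m = 176.2 kg, Δh = 44.0 m
ΔPE = mgΔh = (176.2)(11.2)(44.0) = 86830 J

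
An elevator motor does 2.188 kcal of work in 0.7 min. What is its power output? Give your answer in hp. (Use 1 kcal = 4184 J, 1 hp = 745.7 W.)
Convert to SI: W = 9154.59 J, t = 42.0 s
P = W/t = 9154.59/42.0 = 217.966 W = 0.2923 hp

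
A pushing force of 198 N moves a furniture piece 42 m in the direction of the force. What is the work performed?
W = F·d = (198)(42) = 8316 J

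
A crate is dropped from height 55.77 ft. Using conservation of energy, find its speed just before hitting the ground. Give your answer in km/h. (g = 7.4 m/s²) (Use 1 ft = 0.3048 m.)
Convert to SI: h = 16.9987 m
mgh = ½mv² ⇒ v = √(2gh) = √(2·7.4·16.9987) = 15.8613 m/s = 57.1 km/h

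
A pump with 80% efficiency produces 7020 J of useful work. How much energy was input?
W_in = W_out/η = 7020/0.8 = 8775 J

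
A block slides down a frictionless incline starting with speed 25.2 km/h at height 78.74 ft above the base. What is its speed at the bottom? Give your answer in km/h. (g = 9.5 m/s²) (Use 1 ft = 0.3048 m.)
Convert to SI: v₀ = 7.0 m/s, h = 24.0 m
½mv₀² + mgh = ½mv² ⇒ v = √(v₀² + 2gh) = √(7.0² + 2·9.5·24.0) = 22.4722 m/s = 80.9 km/h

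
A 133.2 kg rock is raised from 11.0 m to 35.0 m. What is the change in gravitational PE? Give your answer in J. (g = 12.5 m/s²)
ΔPE = mgΔh = (133.2)(12.5)(24.0) = 39960 J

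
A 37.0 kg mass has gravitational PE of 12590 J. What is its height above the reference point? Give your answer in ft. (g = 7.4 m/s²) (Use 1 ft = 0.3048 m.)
h = PE/(mg) = 12590.0/(37.0·7.4) = 45.9825 m = 150.9 ft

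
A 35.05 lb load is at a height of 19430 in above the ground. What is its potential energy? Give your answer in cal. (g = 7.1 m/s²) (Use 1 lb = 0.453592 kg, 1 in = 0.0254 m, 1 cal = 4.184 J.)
Convert to SI: m = 15.8984 kg, h = 493.522 m
PE = mgh = (15.8984)(7.1)(493.522) = 55708.1 J = 13310 cal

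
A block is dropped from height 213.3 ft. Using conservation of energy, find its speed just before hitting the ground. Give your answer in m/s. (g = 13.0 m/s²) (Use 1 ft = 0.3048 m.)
Convert to SI: h = 65.0138 m
mgh = ½mv² ⇒ v = √(2gh) = √(2·13.0·65.0138) = 41.11 m/s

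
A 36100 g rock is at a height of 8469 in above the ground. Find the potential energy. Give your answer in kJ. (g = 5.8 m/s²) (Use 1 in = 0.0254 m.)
Convert to SI: m = 36.1 kg, h = 215.113 m
PE = mgh = (36.1)(5.8)(215.113) = 45040.3 J = 45.04 kJ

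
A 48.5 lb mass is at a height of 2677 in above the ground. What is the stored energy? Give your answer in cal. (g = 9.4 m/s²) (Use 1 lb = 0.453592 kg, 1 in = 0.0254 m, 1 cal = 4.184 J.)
Convert to SI: m = 21.9992 kg, h = 67.9958 m
PE = mgh = (21.9992)(9.4)(67.9958) = 14061.0 J = 3361 cal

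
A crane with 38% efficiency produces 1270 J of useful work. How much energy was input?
W_in = W_out/η = 1270/0.38 = 3342 J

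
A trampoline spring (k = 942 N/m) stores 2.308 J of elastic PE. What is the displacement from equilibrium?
x = √(2·PE/k) = √(2·2.308/942) = 0.07 m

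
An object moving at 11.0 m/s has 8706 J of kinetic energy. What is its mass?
m = 2·KE/v² = 2·8706/(11.0)² = 143.9 kg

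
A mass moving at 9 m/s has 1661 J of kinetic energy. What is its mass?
m = 2·KE/v² = 2·1661/(9)² = 41.01 kg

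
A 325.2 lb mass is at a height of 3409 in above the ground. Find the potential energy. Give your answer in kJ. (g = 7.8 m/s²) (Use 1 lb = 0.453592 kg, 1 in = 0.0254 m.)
Convert to SI: m = 147.508 kg, h = 86.5886 m
PE = mgh = (147.508)(7.8)(86.5886) = 99625.7 J = 99.63 kJ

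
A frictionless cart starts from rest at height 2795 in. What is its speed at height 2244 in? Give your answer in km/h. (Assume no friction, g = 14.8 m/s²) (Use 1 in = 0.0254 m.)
Convert to SI: h₁−h₂ = 13.9954 m
mgh₁ = mgh₂ + ½mv² ⇒ v = √(2g(h₁−h₂)) = √(2·14.8·13.9954) = 20.3535 m/s = 73.27 km/h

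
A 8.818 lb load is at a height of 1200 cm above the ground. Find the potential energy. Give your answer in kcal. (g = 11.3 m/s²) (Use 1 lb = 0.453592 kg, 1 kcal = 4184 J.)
Convert to SI: m = 3.99977 kg, h = 12.0 m
PE = mgh = (3.99977)(11.3)(12.0) = 542.369 J = 0.1296 kcal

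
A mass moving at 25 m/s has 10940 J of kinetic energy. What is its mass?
m = 2·KE/v² = 2·10940/(25)² = 35.01 kg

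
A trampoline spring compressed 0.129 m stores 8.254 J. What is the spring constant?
k = 2·PE/x² = 2·8.254/(0.129)² = 992.0 N/m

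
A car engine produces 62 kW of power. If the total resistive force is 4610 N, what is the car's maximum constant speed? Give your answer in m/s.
P = Fv ⇒ v = P/F = 62000 W/4610.0 N = 13.45 m/s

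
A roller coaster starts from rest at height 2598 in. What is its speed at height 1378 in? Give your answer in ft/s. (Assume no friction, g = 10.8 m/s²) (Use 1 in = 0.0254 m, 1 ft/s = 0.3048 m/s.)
Convert to SI: h₁−h₂ = 30.988 m
mgh₁ = mgh₂ + ½mv² ⇒ v = √(2g(h₁−h₂)) = √(2·10.8·30.988) = 25.8716 m/s = 84.88 ft/s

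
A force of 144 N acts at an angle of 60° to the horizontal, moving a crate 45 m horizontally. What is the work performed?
W = F·d·cosθ = (144)(45)cos(60°) = 3240 J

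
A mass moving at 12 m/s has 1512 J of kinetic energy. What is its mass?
m = 2·KE/v² = 2·1512/(12)² = 21.0 kg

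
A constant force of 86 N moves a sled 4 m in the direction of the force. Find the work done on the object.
W = F·d = (86)(4) = 344.0 J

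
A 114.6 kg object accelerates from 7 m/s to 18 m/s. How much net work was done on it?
W = ΔKE = ½m(v₂² − v₁²) = ½(114.6)(18² − 7²) = 15757.5 J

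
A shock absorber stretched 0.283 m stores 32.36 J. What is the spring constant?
k = 2·PE/x² = 2·32.36/(0.283)² = 808.1 N/m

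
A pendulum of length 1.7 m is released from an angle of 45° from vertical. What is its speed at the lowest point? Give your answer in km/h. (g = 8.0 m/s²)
h = L(1 − cosθ) = 1.7(1 − cos45°) = 0.497918 m
v = √(2gh) = √(2·8.0·0.497918) = 2.82253 m/s = 10.16 km/h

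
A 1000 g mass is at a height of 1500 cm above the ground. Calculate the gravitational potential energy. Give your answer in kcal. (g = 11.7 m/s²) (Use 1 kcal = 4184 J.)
Convert to SI: m = 1.0 kg, h = 15.0 m
PE = mgh = (1.0)(11.7)(15.0) = 175.5 J = 0.04195 kcal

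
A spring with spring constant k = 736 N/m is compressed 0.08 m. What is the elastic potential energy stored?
PE = ½kx² = ½(736)(0.08)² = 2.355 J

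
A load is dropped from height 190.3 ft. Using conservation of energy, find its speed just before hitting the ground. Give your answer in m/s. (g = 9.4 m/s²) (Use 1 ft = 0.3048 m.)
Convert to SI: h = 58.0034 m
mgh = ½mv² ⇒ v = √(2gh) = √(2·9.4·58.0034) = 33.02 m/s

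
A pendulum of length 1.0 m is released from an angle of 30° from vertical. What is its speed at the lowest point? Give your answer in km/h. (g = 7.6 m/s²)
h = L(1 − cosθ) = 1.0(1 − cos30°) = 0.133975 m
v = √(2gh) = √(2·7.6·0.133975) = 1.42703 m/s = 5.137 km/h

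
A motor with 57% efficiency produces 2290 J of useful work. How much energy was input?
W_in = W_out/η = 2290/0.57 = 4018 J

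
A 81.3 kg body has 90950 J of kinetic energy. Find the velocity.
v = √(2·KE/m) = √(2·90950/81.3) = 47.3 m/s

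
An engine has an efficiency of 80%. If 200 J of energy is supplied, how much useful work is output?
W_out = η·W_in = 0.8·200 = 160.0 J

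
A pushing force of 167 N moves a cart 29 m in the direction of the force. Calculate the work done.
W = F·d = (167)(29) = 4843 J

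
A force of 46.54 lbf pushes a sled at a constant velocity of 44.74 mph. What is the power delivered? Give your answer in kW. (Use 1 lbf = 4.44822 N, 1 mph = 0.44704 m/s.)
Convert to SI: F = 207.02 N, v = 20.0006 m/s
P = Fv = (207.02)(20.0006) = 4140.52 W = 4.141 kW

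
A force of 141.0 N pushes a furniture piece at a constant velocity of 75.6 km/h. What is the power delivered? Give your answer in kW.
Convert to SI: F = 141.0 N, v = 21.0 m/s
P = Fv = (141.0)(21.0) = 2961.0 W = 2.961 kW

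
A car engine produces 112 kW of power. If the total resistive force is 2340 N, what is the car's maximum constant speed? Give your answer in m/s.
P = Fv ⇒ v = P/F = 112000 W/2340.0 N = 47.86 m/s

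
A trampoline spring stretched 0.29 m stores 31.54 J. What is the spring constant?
k = 2·PE/x² = 2·31.54/(0.29)² = 750.1 N/m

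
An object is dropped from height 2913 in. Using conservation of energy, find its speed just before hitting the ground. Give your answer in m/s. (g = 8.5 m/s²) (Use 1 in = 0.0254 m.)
Convert to SI: h = 73.9902 m
mgh = ½mv² ⇒ v = √(2gh) = √(2·8.5·73.9902) = 35.47 m/s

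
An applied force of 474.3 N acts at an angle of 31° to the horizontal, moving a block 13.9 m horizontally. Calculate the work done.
W = F·d·cosθ = (474.3)(13.9)cos(31°) = 5651 J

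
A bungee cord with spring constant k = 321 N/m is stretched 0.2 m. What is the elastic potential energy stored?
PE = ½kx² = ½(321)(0.2)² = 6.42 J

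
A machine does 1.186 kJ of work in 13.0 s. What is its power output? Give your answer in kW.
Convert to SI: W = 1186.0 J, t = 13.0 s
P = W/t = 1186.0/13.0 = 91.2308 W = 0.09123 kW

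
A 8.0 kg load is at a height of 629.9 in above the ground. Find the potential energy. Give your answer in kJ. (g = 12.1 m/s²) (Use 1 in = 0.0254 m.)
Convert to SI: m = 8.0 kg, h = 15.9995 m
PE = mgh = (8.0)(12.1)(15.9995) = 1548.75 J = 1.549 kJ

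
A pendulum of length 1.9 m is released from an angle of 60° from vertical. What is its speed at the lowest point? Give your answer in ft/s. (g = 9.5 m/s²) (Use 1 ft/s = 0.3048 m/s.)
h = L(1 − cosθ) = 1.9(1 − cos60°) = 0.95 m
v = √(2gh) = √(2·9.5·0.95) = 4.24853 m/s = 13.94 ft/s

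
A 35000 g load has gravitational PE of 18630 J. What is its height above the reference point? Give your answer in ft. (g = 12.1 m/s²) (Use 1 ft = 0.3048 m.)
Convert to SI: m = 35.0 kg, PE = 18630.0 J
h = PE/(mg) = 18630.0/(35.0·12.1) = 43.9906 m = 144.3 ft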